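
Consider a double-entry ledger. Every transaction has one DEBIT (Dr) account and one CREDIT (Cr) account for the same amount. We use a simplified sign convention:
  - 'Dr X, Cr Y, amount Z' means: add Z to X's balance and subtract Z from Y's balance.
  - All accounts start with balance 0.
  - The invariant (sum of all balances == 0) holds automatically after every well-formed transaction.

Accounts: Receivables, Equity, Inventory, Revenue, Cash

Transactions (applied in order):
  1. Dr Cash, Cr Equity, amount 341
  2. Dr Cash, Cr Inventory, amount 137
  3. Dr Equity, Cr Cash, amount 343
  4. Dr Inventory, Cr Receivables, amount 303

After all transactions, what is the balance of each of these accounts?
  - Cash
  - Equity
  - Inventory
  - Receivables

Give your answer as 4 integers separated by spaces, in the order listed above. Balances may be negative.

After txn 1 (Dr Cash, Cr Equity, amount 341): Cash=341 Equity=-341
After txn 2 (Dr Cash, Cr Inventory, amount 137): Cash=478 Equity=-341 Inventory=-137
After txn 3 (Dr Equity, Cr Cash, amount 343): Cash=135 Equity=2 Inventory=-137
After txn 4 (Dr Inventory, Cr Receivables, amount 303): Cash=135 Equity=2 Inventory=166 Receivables=-303

Answer: 135 2 166 -303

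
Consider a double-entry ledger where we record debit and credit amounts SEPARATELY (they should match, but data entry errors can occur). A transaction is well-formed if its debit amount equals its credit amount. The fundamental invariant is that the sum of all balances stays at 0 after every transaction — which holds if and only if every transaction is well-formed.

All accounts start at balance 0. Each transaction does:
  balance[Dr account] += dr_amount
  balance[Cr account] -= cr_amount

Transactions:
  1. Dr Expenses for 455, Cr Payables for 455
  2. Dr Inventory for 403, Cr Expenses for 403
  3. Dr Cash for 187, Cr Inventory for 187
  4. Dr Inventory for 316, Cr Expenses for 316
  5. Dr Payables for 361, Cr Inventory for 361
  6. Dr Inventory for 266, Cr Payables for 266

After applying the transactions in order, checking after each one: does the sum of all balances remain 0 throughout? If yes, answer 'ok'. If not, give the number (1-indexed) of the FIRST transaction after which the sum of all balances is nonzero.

Answer: ok

Derivation:
After txn 1: dr=455 cr=455 sum_balances=0
After txn 2: dr=403 cr=403 sum_balances=0
After txn 3: dr=187 cr=187 sum_balances=0
After txn 4: dr=316 cr=316 sum_balances=0
After txn 5: dr=361 cr=361 sum_balances=0
After txn 6: dr=266 cr=266 sum_balances=0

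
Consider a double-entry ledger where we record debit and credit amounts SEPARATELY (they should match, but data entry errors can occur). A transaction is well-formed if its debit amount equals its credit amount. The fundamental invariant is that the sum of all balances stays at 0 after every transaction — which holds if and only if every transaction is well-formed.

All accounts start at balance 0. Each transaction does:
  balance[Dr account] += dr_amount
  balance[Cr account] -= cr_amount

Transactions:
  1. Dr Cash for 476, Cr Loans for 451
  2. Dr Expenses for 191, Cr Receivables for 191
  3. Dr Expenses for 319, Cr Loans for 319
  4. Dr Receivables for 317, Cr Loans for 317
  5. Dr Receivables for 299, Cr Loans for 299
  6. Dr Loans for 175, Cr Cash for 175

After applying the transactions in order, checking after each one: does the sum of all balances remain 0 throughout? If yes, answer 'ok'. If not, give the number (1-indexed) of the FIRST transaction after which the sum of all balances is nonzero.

After txn 1: dr=476 cr=451 sum_balances=25
After txn 2: dr=191 cr=191 sum_balances=25
After txn 3: dr=319 cr=319 sum_balances=25
After txn 4: dr=317 cr=317 sum_balances=25
After txn 5: dr=299 cr=299 sum_balances=25
After txn 6: dr=175 cr=175 sum_balances=25

Answer: 1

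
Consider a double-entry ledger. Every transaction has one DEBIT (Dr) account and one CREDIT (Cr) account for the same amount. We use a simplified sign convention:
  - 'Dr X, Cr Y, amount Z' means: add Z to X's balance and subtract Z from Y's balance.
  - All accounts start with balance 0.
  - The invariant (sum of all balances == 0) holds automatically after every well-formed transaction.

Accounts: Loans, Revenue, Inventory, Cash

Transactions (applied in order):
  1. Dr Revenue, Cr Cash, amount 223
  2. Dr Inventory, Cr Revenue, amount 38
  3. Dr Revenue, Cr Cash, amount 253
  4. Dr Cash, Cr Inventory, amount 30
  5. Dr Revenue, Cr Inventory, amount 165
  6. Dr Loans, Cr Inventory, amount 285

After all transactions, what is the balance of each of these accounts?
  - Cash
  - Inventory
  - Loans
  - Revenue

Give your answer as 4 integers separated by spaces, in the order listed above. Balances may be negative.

After txn 1 (Dr Revenue, Cr Cash, amount 223): Cash=-223 Revenue=223
After txn 2 (Dr Inventory, Cr Revenue, amount 38): Cash=-223 Inventory=38 Revenue=185
After txn 3 (Dr Revenue, Cr Cash, amount 253): Cash=-476 Inventory=38 Revenue=438
After txn 4 (Dr Cash, Cr Inventory, amount 30): Cash=-446 Inventory=8 Revenue=438
After txn 5 (Dr Revenue, Cr Inventory, amount 165): Cash=-446 Inventory=-157 Revenue=603
After txn 6 (Dr Loans, Cr Inventory, amount 285): Cash=-446 Inventory=-442 Loans=285 Revenue=603

Answer: -446 -442 285 603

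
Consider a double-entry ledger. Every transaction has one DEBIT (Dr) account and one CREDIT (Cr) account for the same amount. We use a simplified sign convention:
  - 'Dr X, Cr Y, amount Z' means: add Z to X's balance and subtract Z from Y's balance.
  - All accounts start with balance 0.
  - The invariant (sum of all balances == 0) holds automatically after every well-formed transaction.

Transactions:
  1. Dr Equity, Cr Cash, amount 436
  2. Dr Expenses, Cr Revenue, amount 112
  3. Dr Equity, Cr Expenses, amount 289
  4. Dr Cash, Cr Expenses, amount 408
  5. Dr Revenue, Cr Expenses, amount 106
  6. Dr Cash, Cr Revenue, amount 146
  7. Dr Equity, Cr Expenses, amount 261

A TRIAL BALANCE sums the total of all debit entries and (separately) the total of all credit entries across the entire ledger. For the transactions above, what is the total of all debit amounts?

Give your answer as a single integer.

Answer: 1758

Derivation:
Txn 1: debit+=436
Txn 2: debit+=112
Txn 3: debit+=289
Txn 4: debit+=408
Txn 5: debit+=106
Txn 6: debit+=146
Txn 7: debit+=261
Total debits = 1758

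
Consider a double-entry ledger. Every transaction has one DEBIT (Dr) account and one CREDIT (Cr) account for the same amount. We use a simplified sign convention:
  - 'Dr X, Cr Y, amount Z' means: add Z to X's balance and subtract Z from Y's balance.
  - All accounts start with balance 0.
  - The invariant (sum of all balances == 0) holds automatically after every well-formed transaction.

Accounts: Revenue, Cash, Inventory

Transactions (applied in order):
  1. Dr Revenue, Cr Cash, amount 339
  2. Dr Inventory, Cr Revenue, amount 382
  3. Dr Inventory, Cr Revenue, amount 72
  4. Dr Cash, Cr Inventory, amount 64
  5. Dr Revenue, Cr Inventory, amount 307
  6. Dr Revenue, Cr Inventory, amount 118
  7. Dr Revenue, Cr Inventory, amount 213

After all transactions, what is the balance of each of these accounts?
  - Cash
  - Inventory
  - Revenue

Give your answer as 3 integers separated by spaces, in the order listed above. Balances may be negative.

Answer: -275 -248 523

Derivation:
After txn 1 (Dr Revenue, Cr Cash, amount 339): Cash=-339 Revenue=339
After txn 2 (Dr Inventory, Cr Revenue, amount 382): Cash=-339 Inventory=382 Revenue=-43
After txn 3 (Dr Inventory, Cr Revenue, amount 72): Cash=-339 Inventory=454 Revenue=-115
After txn 4 (Dr Cash, Cr Inventory, amount 64): Cash=-275 Inventory=390 Revenue=-115
After txn 5 (Dr Revenue, Cr Inventory, amount 307): Cash=-275 Inventory=83 Revenue=192
After txn 6 (Dr Revenue, Cr Inventory, amount 118): Cash=-275 Inventory=-35 Revenue=310
After txn 7 (Dr Revenue, Cr Inventory, amount 213): Cash=-275 Inventory=-248 Revenue=523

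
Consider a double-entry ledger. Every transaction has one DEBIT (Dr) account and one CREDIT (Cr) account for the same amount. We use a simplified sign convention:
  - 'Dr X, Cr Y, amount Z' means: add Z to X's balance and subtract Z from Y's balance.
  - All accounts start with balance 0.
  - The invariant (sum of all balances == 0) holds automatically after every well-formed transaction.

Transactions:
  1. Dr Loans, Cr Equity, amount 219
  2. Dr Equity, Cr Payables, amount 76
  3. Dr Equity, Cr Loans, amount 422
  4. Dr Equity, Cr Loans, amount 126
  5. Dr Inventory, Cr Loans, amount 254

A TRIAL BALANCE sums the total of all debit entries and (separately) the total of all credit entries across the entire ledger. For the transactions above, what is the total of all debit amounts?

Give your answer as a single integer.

Txn 1: debit+=219
Txn 2: debit+=76
Txn 3: debit+=422
Txn 4: debit+=126
Txn 5: debit+=254
Total debits = 1097

Answer: 1097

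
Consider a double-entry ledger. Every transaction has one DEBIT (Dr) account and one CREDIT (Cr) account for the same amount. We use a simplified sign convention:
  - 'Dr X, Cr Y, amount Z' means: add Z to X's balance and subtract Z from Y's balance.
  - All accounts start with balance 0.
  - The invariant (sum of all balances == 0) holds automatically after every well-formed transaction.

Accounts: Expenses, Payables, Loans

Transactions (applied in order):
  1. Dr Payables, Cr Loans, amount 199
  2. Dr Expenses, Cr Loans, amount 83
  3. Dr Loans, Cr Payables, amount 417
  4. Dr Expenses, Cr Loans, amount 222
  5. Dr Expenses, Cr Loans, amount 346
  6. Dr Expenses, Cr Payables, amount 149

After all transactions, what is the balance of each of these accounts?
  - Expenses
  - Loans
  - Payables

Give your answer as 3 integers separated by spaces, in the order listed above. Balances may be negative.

Answer: 800 -433 -367

Derivation:
After txn 1 (Dr Payables, Cr Loans, amount 199): Loans=-199 Payables=199
After txn 2 (Dr Expenses, Cr Loans, amount 83): Expenses=83 Loans=-282 Payables=199
After txn 3 (Dr Loans, Cr Payables, amount 417): Expenses=83 Loans=135 Payables=-218
After txn 4 (Dr Expenses, Cr Loans, amount 222): Expenses=305 Loans=-87 Payables=-218
After txn 5 (Dr Expenses, Cr Loans, amount 346): Expenses=651 Loans=-433 Payables=-218
After txn 6 (Dr Expenses, Cr Payables, amount 149): Expenses=800 Loans=-433 Payables=-367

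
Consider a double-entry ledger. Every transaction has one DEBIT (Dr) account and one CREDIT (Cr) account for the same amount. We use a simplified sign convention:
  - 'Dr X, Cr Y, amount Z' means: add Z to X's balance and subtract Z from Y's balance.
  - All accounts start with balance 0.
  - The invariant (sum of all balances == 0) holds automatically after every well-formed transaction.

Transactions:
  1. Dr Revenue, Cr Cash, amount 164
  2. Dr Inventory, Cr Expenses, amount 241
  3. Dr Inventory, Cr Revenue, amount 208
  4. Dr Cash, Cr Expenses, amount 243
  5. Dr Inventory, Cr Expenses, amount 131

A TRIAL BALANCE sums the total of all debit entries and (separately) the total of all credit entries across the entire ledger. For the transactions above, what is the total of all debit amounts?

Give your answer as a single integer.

Txn 1: debit+=164
Txn 2: debit+=241
Txn 3: debit+=208
Txn 4: debit+=243
Txn 5: debit+=131
Total debits = 987

Answer: 987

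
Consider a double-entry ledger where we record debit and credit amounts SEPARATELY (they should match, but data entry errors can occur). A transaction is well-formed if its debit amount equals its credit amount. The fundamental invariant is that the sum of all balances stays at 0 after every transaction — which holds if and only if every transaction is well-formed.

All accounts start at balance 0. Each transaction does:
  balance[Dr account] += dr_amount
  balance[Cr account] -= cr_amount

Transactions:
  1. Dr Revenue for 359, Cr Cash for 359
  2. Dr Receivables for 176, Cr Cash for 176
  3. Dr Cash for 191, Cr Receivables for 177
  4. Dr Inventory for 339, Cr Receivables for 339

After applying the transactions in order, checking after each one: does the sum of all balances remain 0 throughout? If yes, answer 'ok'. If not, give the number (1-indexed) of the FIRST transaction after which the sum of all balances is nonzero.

After txn 1: dr=359 cr=359 sum_balances=0
After txn 2: dr=176 cr=176 sum_balances=0
After txn 3: dr=191 cr=177 sum_balances=14
After txn 4: dr=339 cr=339 sum_balances=14

Answer: 3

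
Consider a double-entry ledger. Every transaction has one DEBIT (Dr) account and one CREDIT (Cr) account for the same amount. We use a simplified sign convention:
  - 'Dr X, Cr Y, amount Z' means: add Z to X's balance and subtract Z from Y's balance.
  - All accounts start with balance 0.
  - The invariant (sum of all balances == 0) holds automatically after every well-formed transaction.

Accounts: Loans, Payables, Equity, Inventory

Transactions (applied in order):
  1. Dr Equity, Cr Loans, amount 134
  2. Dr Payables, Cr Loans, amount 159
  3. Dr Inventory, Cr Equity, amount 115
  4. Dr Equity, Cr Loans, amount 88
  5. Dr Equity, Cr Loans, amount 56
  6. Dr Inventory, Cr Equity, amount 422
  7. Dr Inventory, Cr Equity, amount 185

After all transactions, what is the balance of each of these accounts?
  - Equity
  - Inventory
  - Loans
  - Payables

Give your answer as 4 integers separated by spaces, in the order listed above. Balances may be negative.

After txn 1 (Dr Equity, Cr Loans, amount 134): Equity=134 Loans=-134
After txn 2 (Dr Payables, Cr Loans, amount 159): Equity=134 Loans=-293 Payables=159
After txn 3 (Dr Inventory, Cr Equity, amount 115): Equity=19 Inventory=115 Loans=-293 Payables=159
After txn 4 (Dr Equity, Cr Loans, amount 88): Equity=107 Inventory=115 Loans=-381 Payables=159
After txn 5 (Dr Equity, Cr Loans, amount 56): Equity=163 Inventory=115 Loans=-437 Payables=159
After txn 6 (Dr Inventory, Cr Equity, amount 422): Equity=-259 Inventory=537 Loans=-437 Payables=159
After txn 7 (Dr Inventory, Cr Equity, amount 185): Equity=-444 Inventory=722 Loans=-437 Payables=159

Answer: -444 722 -437 159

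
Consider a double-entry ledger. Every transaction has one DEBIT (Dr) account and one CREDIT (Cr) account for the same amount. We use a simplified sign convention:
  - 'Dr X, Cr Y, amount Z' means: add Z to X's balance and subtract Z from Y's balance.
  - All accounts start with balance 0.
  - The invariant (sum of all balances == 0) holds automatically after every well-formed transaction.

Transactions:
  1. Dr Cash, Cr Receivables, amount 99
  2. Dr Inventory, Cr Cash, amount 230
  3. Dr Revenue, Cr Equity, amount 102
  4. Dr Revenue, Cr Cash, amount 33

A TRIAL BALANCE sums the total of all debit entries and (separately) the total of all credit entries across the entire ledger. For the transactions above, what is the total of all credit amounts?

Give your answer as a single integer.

Answer: 464

Derivation:
Txn 1: credit+=99
Txn 2: credit+=230
Txn 3: credit+=102
Txn 4: credit+=33
Total credits = 464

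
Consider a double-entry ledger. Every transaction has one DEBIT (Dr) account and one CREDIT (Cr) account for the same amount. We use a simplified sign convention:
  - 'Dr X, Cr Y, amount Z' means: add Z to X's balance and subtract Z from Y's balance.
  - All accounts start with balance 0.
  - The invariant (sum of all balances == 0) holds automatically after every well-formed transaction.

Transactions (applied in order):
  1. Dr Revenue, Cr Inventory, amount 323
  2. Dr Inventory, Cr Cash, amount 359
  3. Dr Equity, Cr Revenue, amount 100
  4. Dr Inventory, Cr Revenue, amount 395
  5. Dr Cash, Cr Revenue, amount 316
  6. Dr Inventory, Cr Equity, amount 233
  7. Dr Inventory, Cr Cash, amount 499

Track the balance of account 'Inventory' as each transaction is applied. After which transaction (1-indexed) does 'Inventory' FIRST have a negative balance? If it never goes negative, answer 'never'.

Answer: 1

Derivation:
After txn 1: Inventory=-323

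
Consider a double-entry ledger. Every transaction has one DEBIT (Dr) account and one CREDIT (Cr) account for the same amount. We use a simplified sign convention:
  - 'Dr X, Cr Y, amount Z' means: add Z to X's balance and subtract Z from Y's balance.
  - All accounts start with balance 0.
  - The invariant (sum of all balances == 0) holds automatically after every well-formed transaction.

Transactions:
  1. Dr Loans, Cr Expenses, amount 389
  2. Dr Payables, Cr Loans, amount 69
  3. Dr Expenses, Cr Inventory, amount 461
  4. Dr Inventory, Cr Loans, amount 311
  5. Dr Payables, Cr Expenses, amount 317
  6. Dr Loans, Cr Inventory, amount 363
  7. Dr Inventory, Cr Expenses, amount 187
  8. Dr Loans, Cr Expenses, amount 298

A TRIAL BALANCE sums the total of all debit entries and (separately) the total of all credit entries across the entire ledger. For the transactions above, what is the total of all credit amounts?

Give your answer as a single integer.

Answer: 2395

Derivation:
Txn 1: credit+=389
Txn 2: credit+=69
Txn 3: credit+=461
Txn 4: credit+=311
Txn 5: credit+=317
Txn 6: credit+=363
Txn 7: credit+=187
Txn 8: credit+=298
Total credits = 2395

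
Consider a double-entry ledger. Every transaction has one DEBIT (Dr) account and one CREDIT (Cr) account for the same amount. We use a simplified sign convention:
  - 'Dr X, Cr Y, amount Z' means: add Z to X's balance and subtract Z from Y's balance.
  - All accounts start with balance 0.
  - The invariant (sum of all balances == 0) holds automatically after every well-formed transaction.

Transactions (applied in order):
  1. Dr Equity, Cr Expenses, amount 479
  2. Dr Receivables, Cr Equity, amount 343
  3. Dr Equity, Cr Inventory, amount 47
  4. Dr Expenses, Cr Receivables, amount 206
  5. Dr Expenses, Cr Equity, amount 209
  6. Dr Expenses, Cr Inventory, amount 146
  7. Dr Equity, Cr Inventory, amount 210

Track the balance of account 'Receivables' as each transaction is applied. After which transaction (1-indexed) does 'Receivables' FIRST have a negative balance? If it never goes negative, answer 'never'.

Answer: never

Derivation:
After txn 1: Receivables=0
After txn 2: Receivables=343
After txn 3: Receivables=343
After txn 4: Receivables=137
After txn 5: Receivables=137
After txn 6: Receivables=137
After txn 7: Receivables=137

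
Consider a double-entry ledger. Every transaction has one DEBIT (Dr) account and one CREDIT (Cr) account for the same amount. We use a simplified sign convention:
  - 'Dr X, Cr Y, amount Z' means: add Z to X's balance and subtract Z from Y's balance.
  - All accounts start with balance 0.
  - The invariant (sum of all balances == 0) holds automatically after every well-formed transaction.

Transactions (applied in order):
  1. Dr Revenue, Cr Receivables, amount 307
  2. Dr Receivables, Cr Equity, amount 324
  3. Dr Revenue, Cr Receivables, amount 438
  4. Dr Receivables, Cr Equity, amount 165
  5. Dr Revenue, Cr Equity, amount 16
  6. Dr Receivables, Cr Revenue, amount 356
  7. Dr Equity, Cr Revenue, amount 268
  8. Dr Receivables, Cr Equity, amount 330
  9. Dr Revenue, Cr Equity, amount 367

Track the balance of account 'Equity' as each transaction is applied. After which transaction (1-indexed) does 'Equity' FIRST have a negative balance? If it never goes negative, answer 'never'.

After txn 1: Equity=0
After txn 2: Equity=-324

Answer: 2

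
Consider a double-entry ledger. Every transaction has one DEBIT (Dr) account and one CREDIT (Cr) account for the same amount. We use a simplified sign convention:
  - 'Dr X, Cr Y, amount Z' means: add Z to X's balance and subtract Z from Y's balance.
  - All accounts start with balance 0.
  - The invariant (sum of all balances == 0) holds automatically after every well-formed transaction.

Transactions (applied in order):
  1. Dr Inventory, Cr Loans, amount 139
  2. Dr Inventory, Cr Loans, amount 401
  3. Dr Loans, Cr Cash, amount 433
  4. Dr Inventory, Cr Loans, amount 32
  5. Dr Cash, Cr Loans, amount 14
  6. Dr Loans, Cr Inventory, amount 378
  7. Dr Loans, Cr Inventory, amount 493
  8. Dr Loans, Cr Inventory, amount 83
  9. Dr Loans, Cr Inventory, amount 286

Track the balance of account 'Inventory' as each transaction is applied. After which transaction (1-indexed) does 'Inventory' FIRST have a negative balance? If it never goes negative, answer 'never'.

Answer: 7

Derivation:
After txn 1: Inventory=139
After txn 2: Inventory=540
After txn 3: Inventory=540
After txn 4: Inventory=572
After txn 5: Inventory=572
After txn 6: Inventory=194
After txn 7: Inventory=-299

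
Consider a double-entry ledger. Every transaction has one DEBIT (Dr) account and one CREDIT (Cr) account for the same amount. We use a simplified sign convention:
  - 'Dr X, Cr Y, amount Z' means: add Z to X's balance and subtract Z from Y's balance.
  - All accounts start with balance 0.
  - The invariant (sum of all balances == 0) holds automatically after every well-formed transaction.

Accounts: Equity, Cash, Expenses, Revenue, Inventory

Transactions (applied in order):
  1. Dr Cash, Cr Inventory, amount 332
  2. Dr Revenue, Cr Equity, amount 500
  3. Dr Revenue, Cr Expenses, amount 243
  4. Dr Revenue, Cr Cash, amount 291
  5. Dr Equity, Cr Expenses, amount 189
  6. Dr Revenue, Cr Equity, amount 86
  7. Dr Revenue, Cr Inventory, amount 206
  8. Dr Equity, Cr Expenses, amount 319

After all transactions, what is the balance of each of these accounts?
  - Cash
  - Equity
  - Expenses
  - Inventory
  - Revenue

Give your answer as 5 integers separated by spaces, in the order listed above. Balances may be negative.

After txn 1 (Dr Cash, Cr Inventory, amount 332): Cash=332 Inventory=-332
After txn 2 (Dr Revenue, Cr Equity, amount 500): Cash=332 Equity=-500 Inventory=-332 Revenue=500
After txn 3 (Dr Revenue, Cr Expenses, amount 243): Cash=332 Equity=-500 Expenses=-243 Inventory=-332 Revenue=743
After txn 4 (Dr Revenue, Cr Cash, amount 291): Cash=41 Equity=-500 Expenses=-243 Inventory=-332 Revenue=1034
After txn 5 (Dr Equity, Cr Expenses, amount 189): Cash=41 Equity=-311 Expenses=-432 Inventory=-332 Revenue=1034
After txn 6 (Dr Revenue, Cr Equity, amount 86): Cash=41 Equity=-397 Expenses=-432 Inventory=-332 Revenue=1120
After txn 7 (Dr Revenue, Cr Inventory, amount 206): Cash=41 Equity=-397 Expenses=-432 Inventory=-538 Revenue=1326
After txn 8 (Dr Equity, Cr Expenses, amount 319): Cash=41 Equity=-78 Expenses=-751 Inventory=-538 Revenue=1326

Answer: 41 -78 -751 -538 1326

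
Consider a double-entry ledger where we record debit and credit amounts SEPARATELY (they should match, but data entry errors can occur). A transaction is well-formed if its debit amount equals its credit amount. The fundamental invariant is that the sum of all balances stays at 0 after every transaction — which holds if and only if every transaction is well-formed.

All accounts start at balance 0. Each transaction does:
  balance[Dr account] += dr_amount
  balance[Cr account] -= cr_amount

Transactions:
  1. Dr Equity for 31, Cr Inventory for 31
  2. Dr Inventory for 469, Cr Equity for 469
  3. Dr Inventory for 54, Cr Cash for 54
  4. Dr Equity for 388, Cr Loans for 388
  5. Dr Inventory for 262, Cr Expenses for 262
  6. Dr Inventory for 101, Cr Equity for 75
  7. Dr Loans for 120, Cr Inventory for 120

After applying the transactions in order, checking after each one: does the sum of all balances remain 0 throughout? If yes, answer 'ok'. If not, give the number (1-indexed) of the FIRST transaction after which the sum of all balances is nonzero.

After txn 1: dr=31 cr=31 sum_balances=0
After txn 2: dr=469 cr=469 sum_balances=0
After txn 3: dr=54 cr=54 sum_balances=0
After txn 4: dr=388 cr=388 sum_balances=0
After txn 5: dr=262 cr=262 sum_balances=0
After txn 6: dr=101 cr=75 sum_balances=26
After txn 7: dr=120 cr=120 sum_balances=26

Answer: 6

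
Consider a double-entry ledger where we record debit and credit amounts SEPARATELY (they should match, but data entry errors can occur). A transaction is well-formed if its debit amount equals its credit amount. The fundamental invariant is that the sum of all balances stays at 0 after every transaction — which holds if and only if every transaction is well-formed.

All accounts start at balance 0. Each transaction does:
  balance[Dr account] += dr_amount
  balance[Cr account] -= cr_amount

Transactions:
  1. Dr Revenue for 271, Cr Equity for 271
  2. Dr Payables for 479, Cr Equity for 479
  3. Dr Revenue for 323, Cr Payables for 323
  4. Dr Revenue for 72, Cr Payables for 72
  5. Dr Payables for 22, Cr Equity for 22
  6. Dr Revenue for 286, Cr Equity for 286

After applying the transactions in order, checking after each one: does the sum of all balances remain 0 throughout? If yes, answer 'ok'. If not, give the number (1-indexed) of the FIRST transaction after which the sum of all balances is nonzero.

After txn 1: dr=271 cr=271 sum_balances=0
After txn 2: dr=479 cr=479 sum_balances=0
After txn 3: dr=323 cr=323 sum_balances=0
After txn 4: dr=72 cr=72 sum_balances=0
After txn 5: dr=22 cr=22 sum_balances=0
After txn 6: dr=286 cr=286 sum_balances=0

Answer: ok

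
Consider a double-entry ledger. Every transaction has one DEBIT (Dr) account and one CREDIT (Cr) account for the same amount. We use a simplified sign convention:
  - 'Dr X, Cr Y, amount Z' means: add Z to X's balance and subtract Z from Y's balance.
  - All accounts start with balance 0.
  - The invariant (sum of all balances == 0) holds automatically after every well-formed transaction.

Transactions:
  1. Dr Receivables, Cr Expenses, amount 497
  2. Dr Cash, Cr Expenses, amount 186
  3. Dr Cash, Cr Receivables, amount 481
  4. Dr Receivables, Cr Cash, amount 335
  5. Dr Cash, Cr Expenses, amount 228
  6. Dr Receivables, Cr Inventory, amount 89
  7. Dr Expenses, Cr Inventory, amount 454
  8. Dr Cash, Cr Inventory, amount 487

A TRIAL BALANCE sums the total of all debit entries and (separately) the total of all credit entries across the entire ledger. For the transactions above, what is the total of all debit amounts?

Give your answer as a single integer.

Answer: 2757

Derivation:
Txn 1: debit+=497
Txn 2: debit+=186
Txn 3: debit+=481
Txn 4: debit+=335
Txn 5: debit+=228
Txn 6: debit+=89
Txn 7: debit+=454
Txn 8: debit+=487
Total debits = 2757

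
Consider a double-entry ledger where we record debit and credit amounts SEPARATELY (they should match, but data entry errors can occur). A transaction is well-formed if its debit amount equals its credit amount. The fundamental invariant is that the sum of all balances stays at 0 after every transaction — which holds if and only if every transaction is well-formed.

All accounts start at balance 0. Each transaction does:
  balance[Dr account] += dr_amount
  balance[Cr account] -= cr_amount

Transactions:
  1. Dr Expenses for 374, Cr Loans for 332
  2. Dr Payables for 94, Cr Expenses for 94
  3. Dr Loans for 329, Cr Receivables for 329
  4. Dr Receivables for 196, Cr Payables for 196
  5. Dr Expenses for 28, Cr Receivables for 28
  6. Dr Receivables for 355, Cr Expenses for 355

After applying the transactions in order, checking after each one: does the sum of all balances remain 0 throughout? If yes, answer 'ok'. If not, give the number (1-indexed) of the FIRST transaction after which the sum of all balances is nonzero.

Answer: 1

Derivation:
After txn 1: dr=374 cr=332 sum_balances=42
After txn 2: dr=94 cr=94 sum_balances=42
After txn 3: dr=329 cr=329 sum_balances=42
After txn 4: dr=196 cr=196 sum_balances=42
After txn 5: dr=28 cr=28 sum_balances=42
After txn 6: dr=355 cr=355 sum_balances=42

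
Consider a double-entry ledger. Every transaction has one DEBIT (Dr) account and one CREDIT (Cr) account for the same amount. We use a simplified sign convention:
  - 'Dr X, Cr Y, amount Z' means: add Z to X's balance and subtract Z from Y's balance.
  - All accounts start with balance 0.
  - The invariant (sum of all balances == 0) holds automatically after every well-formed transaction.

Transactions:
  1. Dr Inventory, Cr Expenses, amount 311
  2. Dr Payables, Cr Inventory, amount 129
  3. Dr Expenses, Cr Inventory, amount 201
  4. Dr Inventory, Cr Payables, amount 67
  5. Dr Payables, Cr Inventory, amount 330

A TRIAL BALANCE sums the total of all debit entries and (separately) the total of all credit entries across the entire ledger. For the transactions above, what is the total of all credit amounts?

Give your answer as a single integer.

Answer: 1038

Derivation:
Txn 1: credit+=311
Txn 2: credit+=129
Txn 3: credit+=201
Txn 4: credit+=67
Txn 5: credit+=330
Total credits = 1038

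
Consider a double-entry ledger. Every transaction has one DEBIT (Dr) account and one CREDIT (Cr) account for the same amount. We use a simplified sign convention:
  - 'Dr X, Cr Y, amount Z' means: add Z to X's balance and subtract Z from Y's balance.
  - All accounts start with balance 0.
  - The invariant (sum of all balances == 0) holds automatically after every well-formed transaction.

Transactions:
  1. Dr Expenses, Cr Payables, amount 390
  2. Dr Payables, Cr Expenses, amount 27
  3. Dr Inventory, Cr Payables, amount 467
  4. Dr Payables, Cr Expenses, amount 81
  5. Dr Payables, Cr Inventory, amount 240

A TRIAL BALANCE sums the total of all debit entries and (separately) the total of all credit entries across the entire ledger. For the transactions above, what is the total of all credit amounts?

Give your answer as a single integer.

Txn 1: credit+=390
Txn 2: credit+=27
Txn 3: credit+=467
Txn 4: credit+=81
Txn 5: credit+=240
Total credits = 1205

Answer: 1205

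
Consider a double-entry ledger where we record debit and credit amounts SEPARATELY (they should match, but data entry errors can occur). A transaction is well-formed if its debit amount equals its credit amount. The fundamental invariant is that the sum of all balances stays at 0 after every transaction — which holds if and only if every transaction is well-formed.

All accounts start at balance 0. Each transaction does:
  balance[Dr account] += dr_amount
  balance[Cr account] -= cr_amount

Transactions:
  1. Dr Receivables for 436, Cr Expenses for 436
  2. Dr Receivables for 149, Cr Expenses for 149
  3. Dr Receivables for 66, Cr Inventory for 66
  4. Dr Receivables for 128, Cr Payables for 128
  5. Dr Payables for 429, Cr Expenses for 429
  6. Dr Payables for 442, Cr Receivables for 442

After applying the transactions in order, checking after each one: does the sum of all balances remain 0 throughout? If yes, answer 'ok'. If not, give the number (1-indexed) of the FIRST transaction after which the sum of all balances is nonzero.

After txn 1: dr=436 cr=436 sum_balances=0
After txn 2: dr=149 cr=149 sum_balances=0
After txn 3: dr=66 cr=66 sum_balances=0
After txn 4: dr=128 cr=128 sum_balances=0
After txn 5: dr=429 cr=429 sum_balances=0
After txn 6: dr=442 cr=442 sum_balances=0

Answer: ok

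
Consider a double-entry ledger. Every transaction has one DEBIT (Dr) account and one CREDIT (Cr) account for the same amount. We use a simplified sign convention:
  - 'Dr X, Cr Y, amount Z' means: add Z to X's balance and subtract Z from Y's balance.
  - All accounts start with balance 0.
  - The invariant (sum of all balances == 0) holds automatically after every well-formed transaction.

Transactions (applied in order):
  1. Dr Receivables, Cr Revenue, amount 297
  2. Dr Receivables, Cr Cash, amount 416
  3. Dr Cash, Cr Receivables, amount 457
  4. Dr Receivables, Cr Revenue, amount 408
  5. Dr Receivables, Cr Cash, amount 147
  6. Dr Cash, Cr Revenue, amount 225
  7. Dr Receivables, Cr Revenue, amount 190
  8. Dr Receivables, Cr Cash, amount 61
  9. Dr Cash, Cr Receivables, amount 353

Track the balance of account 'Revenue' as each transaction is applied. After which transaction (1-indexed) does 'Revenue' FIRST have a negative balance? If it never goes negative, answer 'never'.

Answer: 1

Derivation:
After txn 1: Revenue=-297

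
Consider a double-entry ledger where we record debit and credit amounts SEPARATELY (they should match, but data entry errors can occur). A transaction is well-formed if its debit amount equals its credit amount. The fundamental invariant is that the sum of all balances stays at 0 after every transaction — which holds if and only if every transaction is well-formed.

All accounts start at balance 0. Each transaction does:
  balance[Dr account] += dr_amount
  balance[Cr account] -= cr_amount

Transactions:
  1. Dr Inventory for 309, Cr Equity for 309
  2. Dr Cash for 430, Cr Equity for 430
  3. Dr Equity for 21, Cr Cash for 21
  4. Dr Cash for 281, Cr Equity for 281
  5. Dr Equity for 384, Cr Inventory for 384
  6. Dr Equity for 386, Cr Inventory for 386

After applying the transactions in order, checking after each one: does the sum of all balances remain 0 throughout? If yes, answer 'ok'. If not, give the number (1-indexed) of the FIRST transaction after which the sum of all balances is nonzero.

Answer: ok

Derivation:
After txn 1: dr=309 cr=309 sum_balances=0
After txn 2: dr=430 cr=430 sum_balances=0
After txn 3: dr=21 cr=21 sum_balances=0
After txn 4: dr=281 cr=281 sum_balances=0
After txn 5: dr=384 cr=384 sum_balances=0
After txn 6: dr=386 cr=386 sum_balances=0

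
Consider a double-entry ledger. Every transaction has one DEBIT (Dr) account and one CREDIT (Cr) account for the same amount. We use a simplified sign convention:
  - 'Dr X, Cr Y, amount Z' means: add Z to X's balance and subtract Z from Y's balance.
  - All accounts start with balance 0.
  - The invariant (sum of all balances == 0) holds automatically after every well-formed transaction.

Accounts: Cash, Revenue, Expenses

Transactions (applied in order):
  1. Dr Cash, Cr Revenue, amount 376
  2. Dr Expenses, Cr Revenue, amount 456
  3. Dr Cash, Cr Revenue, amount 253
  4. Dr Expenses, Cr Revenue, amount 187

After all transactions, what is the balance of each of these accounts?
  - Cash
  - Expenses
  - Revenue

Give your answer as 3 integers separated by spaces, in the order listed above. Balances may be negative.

After txn 1 (Dr Cash, Cr Revenue, amount 376): Cash=376 Revenue=-376
After txn 2 (Dr Expenses, Cr Revenue, amount 456): Cash=376 Expenses=456 Revenue=-832
After txn 3 (Dr Cash, Cr Revenue, amount 253): Cash=629 Expenses=456 Revenue=-1085
After txn 4 (Dr Expenses, Cr Revenue, amount 187): Cash=629 Expenses=643 Revenue=-1272

Answer: 629 643 -1272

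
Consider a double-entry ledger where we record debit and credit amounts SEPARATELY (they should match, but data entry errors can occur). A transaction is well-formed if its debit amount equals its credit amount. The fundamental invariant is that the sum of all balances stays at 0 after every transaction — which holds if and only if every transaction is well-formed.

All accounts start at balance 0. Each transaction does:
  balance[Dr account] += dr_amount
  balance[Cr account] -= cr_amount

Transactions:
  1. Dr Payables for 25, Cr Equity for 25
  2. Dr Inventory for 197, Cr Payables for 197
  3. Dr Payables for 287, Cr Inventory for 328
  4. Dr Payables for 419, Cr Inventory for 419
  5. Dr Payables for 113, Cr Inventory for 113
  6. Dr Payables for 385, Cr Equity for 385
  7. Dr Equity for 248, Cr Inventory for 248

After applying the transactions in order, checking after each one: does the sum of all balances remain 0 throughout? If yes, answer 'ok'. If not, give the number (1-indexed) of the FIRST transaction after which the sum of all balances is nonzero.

Answer: 3

Derivation:
After txn 1: dr=25 cr=25 sum_balances=0
After txn 2: dr=197 cr=197 sum_balances=0
After txn 3: dr=287 cr=328 sum_balances=-41
After txn 4: dr=419 cr=419 sum_balances=-41
After txn 5: dr=113 cr=113 sum_balances=-41
After txn 6: dr=385 cr=385 sum_balances=-41
After txn 7: dr=248 cr=248 sum_balances=-41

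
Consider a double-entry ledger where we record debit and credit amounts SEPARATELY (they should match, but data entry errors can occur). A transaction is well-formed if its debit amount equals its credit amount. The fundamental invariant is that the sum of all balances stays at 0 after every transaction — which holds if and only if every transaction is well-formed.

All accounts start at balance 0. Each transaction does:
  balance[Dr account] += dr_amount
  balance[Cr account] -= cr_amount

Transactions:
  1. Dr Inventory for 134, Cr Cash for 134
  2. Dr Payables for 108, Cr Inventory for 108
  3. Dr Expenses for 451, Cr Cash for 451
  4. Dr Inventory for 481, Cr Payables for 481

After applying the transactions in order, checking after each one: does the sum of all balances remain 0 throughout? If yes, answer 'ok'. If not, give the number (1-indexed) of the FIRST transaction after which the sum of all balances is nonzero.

After txn 1: dr=134 cr=134 sum_balances=0
After txn 2: dr=108 cr=108 sum_balances=0
After txn 3: dr=451 cr=451 sum_balances=0
After txn 4: dr=481 cr=481 sum_balances=0

Answer: ok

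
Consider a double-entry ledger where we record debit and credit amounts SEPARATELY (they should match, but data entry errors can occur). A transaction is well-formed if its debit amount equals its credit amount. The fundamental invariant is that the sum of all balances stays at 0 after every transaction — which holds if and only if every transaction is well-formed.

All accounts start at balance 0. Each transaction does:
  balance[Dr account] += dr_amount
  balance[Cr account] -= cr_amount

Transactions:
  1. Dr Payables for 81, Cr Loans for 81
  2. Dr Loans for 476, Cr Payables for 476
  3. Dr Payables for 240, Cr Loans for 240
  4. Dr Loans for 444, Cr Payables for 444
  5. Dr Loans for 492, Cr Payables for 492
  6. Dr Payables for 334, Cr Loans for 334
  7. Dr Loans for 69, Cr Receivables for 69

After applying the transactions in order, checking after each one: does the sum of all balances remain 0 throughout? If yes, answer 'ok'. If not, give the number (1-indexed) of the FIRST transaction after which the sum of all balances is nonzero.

Answer: ok

Derivation:
After txn 1: dr=81 cr=81 sum_balances=0
After txn 2: dr=476 cr=476 sum_balances=0
After txn 3: dr=240 cr=240 sum_balances=0
After txn 4: dr=444 cr=444 sum_balances=0
After txn 5: dr=492 cr=492 sum_balances=0
After txn 6: dr=334 cr=334 sum_balances=0
After txn 7: dr=69 cr=69 sum_balances=0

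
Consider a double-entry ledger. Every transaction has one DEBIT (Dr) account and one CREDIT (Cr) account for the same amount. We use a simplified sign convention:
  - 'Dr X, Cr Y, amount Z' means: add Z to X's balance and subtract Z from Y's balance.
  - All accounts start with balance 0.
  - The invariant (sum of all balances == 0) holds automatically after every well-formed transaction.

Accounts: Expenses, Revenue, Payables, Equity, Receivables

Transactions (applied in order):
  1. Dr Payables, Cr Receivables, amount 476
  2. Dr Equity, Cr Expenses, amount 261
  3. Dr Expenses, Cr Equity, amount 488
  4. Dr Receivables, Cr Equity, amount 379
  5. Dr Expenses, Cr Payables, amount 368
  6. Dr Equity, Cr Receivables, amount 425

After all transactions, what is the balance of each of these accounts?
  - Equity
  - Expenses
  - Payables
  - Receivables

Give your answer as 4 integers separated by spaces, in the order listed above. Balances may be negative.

Answer: -181 595 108 -522

Derivation:
After txn 1 (Dr Payables, Cr Receivables, amount 476): Payables=476 Receivables=-476
After txn 2 (Dr Equity, Cr Expenses, amount 261): Equity=261 Expenses=-261 Payables=476 Receivables=-476
After txn 3 (Dr Expenses, Cr Equity, amount 488): Equity=-227 Expenses=227 Payables=476 Receivables=-476
After txn 4 (Dr Receivables, Cr Equity, amount 379): Equity=-606 Expenses=227 Payables=476 Receivables=-97
After txn 5 (Dr Expenses, Cr Payables, amount 368): Equity=-606 Expenses=595 Payables=108 Receivables=-97
After txn 6 (Dr Equity, Cr Receivables, amount 425): Equity=-181 Expenses=595 Payables=108 Receivables=-522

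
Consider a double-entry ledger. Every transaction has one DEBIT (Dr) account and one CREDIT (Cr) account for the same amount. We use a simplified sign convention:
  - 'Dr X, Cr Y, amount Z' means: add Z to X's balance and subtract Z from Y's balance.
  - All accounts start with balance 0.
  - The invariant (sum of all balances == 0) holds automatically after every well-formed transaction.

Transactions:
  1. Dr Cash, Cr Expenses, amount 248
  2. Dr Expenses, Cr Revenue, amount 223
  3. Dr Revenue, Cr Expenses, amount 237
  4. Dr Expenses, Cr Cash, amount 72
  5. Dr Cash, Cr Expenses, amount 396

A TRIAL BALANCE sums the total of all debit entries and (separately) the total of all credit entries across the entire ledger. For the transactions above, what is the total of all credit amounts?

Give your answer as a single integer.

Answer: 1176

Derivation:
Txn 1: credit+=248
Txn 2: credit+=223
Txn 3: credit+=237
Txn 4: credit+=72
Txn 5: credit+=396
Total credits = 1176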